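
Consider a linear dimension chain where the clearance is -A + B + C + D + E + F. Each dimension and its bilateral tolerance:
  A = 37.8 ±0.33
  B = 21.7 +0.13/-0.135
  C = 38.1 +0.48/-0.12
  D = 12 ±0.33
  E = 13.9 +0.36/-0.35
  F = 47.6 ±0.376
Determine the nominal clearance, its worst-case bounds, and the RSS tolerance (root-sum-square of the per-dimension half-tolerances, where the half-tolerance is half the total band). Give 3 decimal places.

Stack each dimension's contribution:
  -A: nom -37.800 → Σnom=-37.800; wc +0.330/-0.330 → slack +0.330/-0.330; half-tol=0.330, Σhalf²=0.108900
  +B: nom +21.700 → Σnom=-16.100; wc +0.130/-0.135 → slack +0.460/-0.465; half-tol=0.133, Σhalf²=0.126456
  +C: nom +38.100 → Σnom=22.000; wc +0.480/-0.120 → slack +0.940/-0.585; half-tol=0.300, Σhalf²=0.216456
  +D: nom +12.000 → Σnom=34.000; wc +0.330/-0.330 → slack +1.270/-0.915; half-tol=0.330, Σhalf²=0.325356
  +E: nom +13.900 → Σnom=47.900; wc +0.360/-0.350 → slack +1.630/-1.265; half-tol=0.355, Σhalf²=0.451381
  +F: nom +47.600 → Σnom=95.500; wc +0.376/-0.376 → slack +2.006/-1.641; half-tol=0.376, Σhalf²=0.592757
Nominal = 95.500. Worst-case = [95.500 - 1.641, 95.500 + 2.006] = [93.859, 97.506]. RSS = √0.592757 = 0.770.

nominal=95.500 wc=[93.859,97.506] rss=0.770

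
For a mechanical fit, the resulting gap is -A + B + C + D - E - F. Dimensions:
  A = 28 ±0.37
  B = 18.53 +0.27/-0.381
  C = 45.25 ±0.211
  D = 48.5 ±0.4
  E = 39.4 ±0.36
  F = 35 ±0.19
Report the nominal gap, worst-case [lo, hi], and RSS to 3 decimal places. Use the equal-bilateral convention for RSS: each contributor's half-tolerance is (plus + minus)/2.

nominal=9.880 wc=[7.968,11.681] rss=0.783

Stack each dimension's contribution:
  -A: nom -28.000 → Σnom=-28.000; wc +0.370/-0.370 → slack +0.370/-0.370; half-tol=0.370, Σhalf²=0.136900
  +B: nom +18.530 → Σnom=-9.470; wc +0.270/-0.381 → slack +0.640/-0.751; half-tol=0.326, Σhalf²=0.242850
  +C: nom +45.250 → Σnom=35.780; wc +0.211/-0.211 → slack +0.851/-0.962; half-tol=0.211, Σhalf²=0.287371
  +D: nom +48.500 → Σnom=84.280; wc +0.400/-0.400 → slack +1.251/-1.362; half-tol=0.400, Σhalf²=0.447371
  -E: nom -39.400 → Σnom=44.880; wc +0.360/-0.360 → slack +1.611/-1.722; half-tol=0.360, Σhalf²=0.576971
  -F: nom -35.000 → Σnom=9.880; wc +0.190/-0.190 → slack +1.801/-1.912; half-tol=0.190, Σhalf²=0.613071
Nominal = 9.880. Worst-case = [9.880 - 1.912, 9.880 + 1.801] = [7.968, 11.681]. RSS = √0.613071 = 0.783.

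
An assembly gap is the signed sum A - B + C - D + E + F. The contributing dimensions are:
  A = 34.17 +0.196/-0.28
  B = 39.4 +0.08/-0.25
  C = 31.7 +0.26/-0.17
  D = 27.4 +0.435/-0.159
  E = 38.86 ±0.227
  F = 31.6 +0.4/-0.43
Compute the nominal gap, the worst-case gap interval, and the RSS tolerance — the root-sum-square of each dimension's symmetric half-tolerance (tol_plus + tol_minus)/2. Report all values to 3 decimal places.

Stack each dimension's contribution:
  +A: nom +34.170 → Σnom=34.170; wc +0.196/-0.280 → slack +0.196/-0.280; half-tol=0.238, Σhalf²=0.056644
  -B: nom -39.400 → Σnom=-5.230; wc +0.250/-0.080 → slack +0.446/-0.360; half-tol=0.165, Σhalf²=0.083869
  +C: nom +31.700 → Σnom=26.470; wc +0.260/-0.170 → slack +0.706/-0.530; half-tol=0.215, Σhalf²=0.130094
  -D: nom -27.400 → Σnom=-0.930; wc +0.159/-0.435 → slack +0.865/-0.965; half-tol=0.297, Σhalf²=0.218303
  +E: nom +38.860 → Σnom=37.930; wc +0.227/-0.227 → slack +1.092/-1.192; half-tol=0.227, Σhalf²=0.269832
  +F: nom +31.600 → Σnom=69.530; wc +0.400/-0.430 → slack +1.492/-1.622; half-tol=0.415, Σhalf²=0.442057
Nominal = 69.530. Worst-case = [69.530 - 1.622, 69.530 + 1.492] = [67.908, 71.022]. RSS = √0.442057 = 0.665.

nominal=69.530 wc=[67.908,71.022] rss=0.665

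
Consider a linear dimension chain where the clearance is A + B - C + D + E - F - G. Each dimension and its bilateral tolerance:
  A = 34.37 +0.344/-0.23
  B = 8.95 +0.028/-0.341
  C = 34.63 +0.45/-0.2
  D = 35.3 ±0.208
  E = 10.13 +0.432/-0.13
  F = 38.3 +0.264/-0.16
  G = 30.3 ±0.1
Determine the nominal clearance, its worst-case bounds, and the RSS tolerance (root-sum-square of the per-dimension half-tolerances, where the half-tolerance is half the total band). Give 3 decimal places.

nominal=-14.480 wc=[-16.203,-13.008] rss=0.632

Stack each dimension's contribution:
  +A: nom +34.370 → Σnom=34.370; wc +0.344/-0.230 → slack +0.344/-0.230; half-tol=0.287, Σhalf²=0.082369
  +B: nom +8.950 → Σnom=43.320; wc +0.028/-0.341 → slack +0.372/-0.571; half-tol=0.185, Σhalf²=0.116409
  -C: nom -34.630 → Σnom=8.690; wc +0.200/-0.450 → slack +0.572/-1.021; half-tol=0.325, Σhalf²=0.222034
  +D: nom +35.300 → Σnom=43.990; wc +0.208/-0.208 → slack +0.780/-1.229; half-tol=0.208, Σhalf²=0.265298
  +E: nom +10.130 → Σnom=54.120; wc +0.432/-0.130 → slack +1.212/-1.359; half-tol=0.281, Σhalf²=0.344259
  -F: nom -38.300 → Σnom=15.820; wc +0.160/-0.264 → slack +1.372/-1.623; half-tol=0.212, Σhalf²=0.389203
  -G: nom -30.300 → Σnom=-14.480; wc +0.100/-0.100 → slack +1.472/-1.723; half-tol=0.100, Σhalf²=0.399203
Nominal = -14.480. Worst-case = [-14.480 - 1.723, -14.480 + 1.472] = [-16.203, -13.008]. RSS = √0.399203 = 0.632.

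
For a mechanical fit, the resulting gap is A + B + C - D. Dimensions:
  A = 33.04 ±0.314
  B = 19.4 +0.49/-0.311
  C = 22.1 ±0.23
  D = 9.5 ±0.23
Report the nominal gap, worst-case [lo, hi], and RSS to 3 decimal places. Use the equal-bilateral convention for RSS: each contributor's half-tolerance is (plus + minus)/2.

Stack each dimension's contribution:
  +A: nom +33.040 → Σnom=33.040; wc +0.314/-0.314 → slack +0.314/-0.314; half-tol=0.314, Σhalf²=0.098596
  +B: nom +19.400 → Σnom=52.440; wc +0.490/-0.311 → slack +0.804/-0.625; half-tol=0.400, Σhalf²=0.258996
  +C: nom +22.100 → Σnom=74.540; wc +0.230/-0.230 → slack +1.034/-0.855; half-tol=0.230, Σhalf²=0.311896
  -D: nom -9.500 → Σnom=65.040; wc +0.230/-0.230 → slack +1.264/-1.085; half-tol=0.230, Σhalf²=0.364796
Nominal = 65.040. Worst-case = [65.040 - 1.085, 65.040 + 1.264] = [63.955, 66.304]. RSS = √0.364796 = 0.604.

nominal=65.040 wc=[63.955,66.304] rss=0.604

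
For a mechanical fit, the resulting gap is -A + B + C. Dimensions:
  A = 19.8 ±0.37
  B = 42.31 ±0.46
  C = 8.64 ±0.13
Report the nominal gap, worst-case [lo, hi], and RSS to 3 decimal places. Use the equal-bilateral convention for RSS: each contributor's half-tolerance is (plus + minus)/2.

nominal=31.150 wc=[30.190,32.110] rss=0.604

Stack each dimension's contribution:
  -A: nom -19.800 → Σnom=-19.800; wc +0.370/-0.370 → slack +0.370/-0.370; half-tol=0.370, Σhalf²=0.136900
  +B: nom +42.310 → Σnom=22.510; wc +0.460/-0.460 → slack +0.830/-0.830; half-tol=0.460, Σhalf²=0.348500
  +C: nom +8.640 → Σnom=31.150; wc +0.130/-0.130 → slack +0.960/-0.960; half-tol=0.130, Σhalf²=0.365400
Nominal = 31.150. Worst-case = [31.150 - 0.960, 31.150 + 0.960] = [30.190, 32.110]. RSS = √0.365400 = 0.604.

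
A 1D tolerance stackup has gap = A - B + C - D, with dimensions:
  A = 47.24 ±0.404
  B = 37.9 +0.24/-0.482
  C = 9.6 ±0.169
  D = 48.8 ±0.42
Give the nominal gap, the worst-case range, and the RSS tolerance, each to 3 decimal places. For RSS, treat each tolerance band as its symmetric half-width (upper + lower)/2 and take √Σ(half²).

Stack each dimension's contribution:
  +A: nom +47.240 → Σnom=47.240; wc +0.404/-0.404 → slack +0.404/-0.404; half-tol=0.404, Σhalf²=0.163216
  -B: nom -37.900 → Σnom=9.340; wc +0.482/-0.240 → slack +0.886/-0.644; half-tol=0.361, Σhalf²=0.293537
  +C: nom +9.600 → Σnom=18.940; wc +0.169/-0.169 → slack +1.055/-0.813; half-tol=0.169, Σhalf²=0.322098
  -D: nom -48.800 → Σnom=-29.860; wc +0.420/-0.420 → slack +1.475/-1.233; half-tol=0.420, Σhalf²=0.498498
Nominal = -29.860. Worst-case = [-29.860 - 1.233, -29.860 + 1.475] = [-31.093, -28.385]. RSS = √0.498498 = 0.706.

nominal=-29.860 wc=[-31.093,-28.385] rss=0.706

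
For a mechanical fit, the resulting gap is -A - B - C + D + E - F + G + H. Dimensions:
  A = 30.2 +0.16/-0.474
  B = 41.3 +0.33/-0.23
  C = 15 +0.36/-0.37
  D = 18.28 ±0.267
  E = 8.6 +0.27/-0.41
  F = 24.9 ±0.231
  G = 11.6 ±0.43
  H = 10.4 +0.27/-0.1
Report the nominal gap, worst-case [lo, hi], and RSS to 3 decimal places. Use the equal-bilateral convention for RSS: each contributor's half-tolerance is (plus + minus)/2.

nominal=-62.520 wc=[-64.808,-59.978] rss=0.878

Stack each dimension's contribution:
  -A: nom -30.200 → Σnom=-30.200; wc +0.474/-0.160 → slack +0.474/-0.160; half-tol=0.317, Σhalf²=0.100489
  -B: nom -41.300 → Σnom=-71.500; wc +0.230/-0.330 → slack +0.704/-0.490; half-tol=0.280, Σhalf²=0.178889
  -C: nom -15.000 → Σnom=-86.500; wc +0.370/-0.360 → slack +1.074/-0.850; half-tol=0.365, Σhalf²=0.312114
  +D: nom +18.280 → Σnom=-68.220; wc +0.267/-0.267 → slack +1.341/-1.117; half-tol=0.267, Σhalf²=0.383403
  +E: nom +8.600 → Σnom=-59.620; wc +0.270/-0.410 → slack +1.611/-1.527; half-tol=0.340, Σhalf²=0.499003
  -F: nom -24.900 → Σnom=-84.520; wc +0.231/-0.231 → slack +1.842/-1.758; half-tol=0.231, Σhalf²=0.552364
  +G: nom +11.600 → Σnom=-72.920; wc +0.430/-0.430 → slack +2.272/-2.188; half-tol=0.430, Σhalf²=0.737264
  +H: nom +10.400 → Σnom=-62.520; wc +0.270/-0.100 → slack +2.542/-2.288; half-tol=0.185, Σhalf²=0.771489
Nominal = -62.520. Worst-case = [-62.520 - 2.288, -62.520 + 2.542] = [-64.808, -59.978]. RSS = √0.771489 = 0.878.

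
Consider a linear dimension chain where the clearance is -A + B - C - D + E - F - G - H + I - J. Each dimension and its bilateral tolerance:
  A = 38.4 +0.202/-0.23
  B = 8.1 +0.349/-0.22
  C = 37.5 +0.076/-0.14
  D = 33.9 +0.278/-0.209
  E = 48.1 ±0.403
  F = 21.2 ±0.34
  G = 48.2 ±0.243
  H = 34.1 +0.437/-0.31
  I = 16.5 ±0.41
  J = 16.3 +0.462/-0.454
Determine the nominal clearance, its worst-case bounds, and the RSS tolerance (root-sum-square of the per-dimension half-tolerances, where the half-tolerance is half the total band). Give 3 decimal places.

Stack each dimension's contribution:
  -A: nom -38.400 → Σnom=-38.400; wc +0.230/-0.202 → slack +0.230/-0.202; half-tol=0.216, Σhalf²=0.046656
  +B: nom +8.100 → Σnom=-30.300; wc +0.349/-0.220 → slack +0.579/-0.422; half-tol=0.284, Σhalf²=0.127596
  -C: nom -37.500 → Σnom=-67.800; wc +0.140/-0.076 → slack +0.719/-0.498; half-tol=0.108, Σhalf²=0.139260
  -D: nom -33.900 → Σnom=-101.700; wc +0.209/-0.278 → slack +0.928/-0.776; half-tol=0.243, Σhalf²=0.198552
  +E: nom +48.100 → Σnom=-53.600; wc +0.403/-0.403 → slack +1.331/-1.179; half-tol=0.403, Σhalf²=0.360962
  -F: nom -21.200 → Σnom=-74.800; wc +0.340/-0.340 → slack +1.671/-1.519; half-tol=0.340, Σhalf²=0.476562
  -G: nom -48.200 → Σnom=-123.000; wc +0.243/-0.243 → slack +1.914/-1.762; half-tol=0.243, Σhalf²=0.535611
  -H: nom -34.100 → Σnom=-157.100; wc +0.310/-0.437 → slack +2.224/-2.199; half-tol=0.373, Σhalf²=0.675113
  +I: nom +16.500 → Σnom=-140.600; wc +0.410/-0.410 → slack +2.634/-2.609; half-tol=0.410, Σhalf²=0.843213
  -J: nom -16.300 → Σnom=-156.900; wc +0.454/-0.462 → slack +3.088/-3.071; half-tol=0.458, Σhalf²=1.052977
Nominal = -156.900. Worst-case = [-156.900 - 3.071, -156.900 + 3.088] = [-159.971, -153.812]. RSS = √1.052977 = 1.026.

nominal=-156.900 wc=[-159.971,-153.812] rss=1.026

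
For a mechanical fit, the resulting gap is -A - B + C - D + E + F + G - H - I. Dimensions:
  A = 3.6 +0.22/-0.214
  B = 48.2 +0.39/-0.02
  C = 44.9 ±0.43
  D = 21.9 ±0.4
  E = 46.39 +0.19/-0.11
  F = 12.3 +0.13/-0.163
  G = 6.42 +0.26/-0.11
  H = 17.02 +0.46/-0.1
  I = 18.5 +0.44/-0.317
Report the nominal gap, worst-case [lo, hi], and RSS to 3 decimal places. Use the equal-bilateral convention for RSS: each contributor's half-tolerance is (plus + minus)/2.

Stack each dimension's contribution:
  -A: nom -3.600 → Σnom=-3.600; wc +0.214/-0.220 → slack +0.214/-0.220; half-tol=0.217, Σhalf²=0.047089
  -B: nom -48.200 → Σnom=-51.800; wc +0.020/-0.390 → slack +0.234/-0.610; half-tol=0.205, Σhalf²=0.089114
  +C: nom +44.900 → Σnom=-6.900; wc +0.430/-0.430 → slack +0.664/-1.040; half-tol=0.430, Σhalf²=0.274014
  -D: nom -21.900 → Σnom=-28.800; wc +0.400/-0.400 → slack +1.064/-1.440; half-tol=0.400, Σhalf²=0.434014
  +E: nom +46.390 → Σnom=17.590; wc +0.190/-0.110 → slack +1.254/-1.550; half-tol=0.150, Σhalf²=0.456514
  +F: nom +12.300 → Σnom=29.890; wc +0.130/-0.163 → slack +1.384/-1.713; half-tol=0.147, Σhalf²=0.477976
  +G: nom +6.420 → Σnom=36.310; wc +0.260/-0.110 → slack +1.644/-1.823; half-tol=0.185, Σhalf²=0.512201
  -H: nom -17.020 → Σnom=19.290; wc +0.100/-0.460 → slack +1.744/-2.283; half-tol=0.280, Σhalf²=0.590601
  -I: nom -18.500 → Σnom=0.790; wc +0.317/-0.440 → slack +2.061/-2.723; half-tol=0.379, Σhalf²=0.733864
Nominal = 0.790. Worst-case = [0.790 - 2.723, 0.790 + 2.061] = [-1.933, 2.851]. RSS = √0.733864 = 0.857.

nominal=0.790 wc=[-1.933,2.851] rss=0.857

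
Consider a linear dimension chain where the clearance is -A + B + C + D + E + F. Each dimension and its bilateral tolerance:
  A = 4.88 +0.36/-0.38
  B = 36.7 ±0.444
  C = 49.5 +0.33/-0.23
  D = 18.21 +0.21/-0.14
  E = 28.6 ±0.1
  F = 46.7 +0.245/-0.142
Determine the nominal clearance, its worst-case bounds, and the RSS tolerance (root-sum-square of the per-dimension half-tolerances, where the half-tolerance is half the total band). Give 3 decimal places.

Stack each dimension's contribution:
  -A: nom -4.880 → Σnom=-4.880; wc +0.380/-0.360 → slack +0.380/-0.360; half-tol=0.370, Σhalf²=0.136900
  +B: nom +36.700 → Σnom=31.820; wc +0.444/-0.444 → slack +0.824/-0.804; half-tol=0.444, Σhalf²=0.334036
  +C: nom +49.500 → Σnom=81.320; wc +0.330/-0.230 → slack +1.154/-1.034; half-tol=0.280, Σhalf²=0.412436
  +D: nom +18.210 → Σnom=99.530; wc +0.210/-0.140 → slack +1.364/-1.174; half-tol=0.175, Σhalf²=0.443061
  +E: nom +28.600 → Σnom=128.130; wc +0.100/-0.100 → slack +1.464/-1.274; half-tol=0.100, Σhalf²=0.453061
  +F: nom +46.700 → Σnom=174.830; wc +0.245/-0.142 → slack +1.709/-1.416; half-tol=0.194, Σhalf²=0.490503
Nominal = 174.830. Worst-case = [174.830 - 1.416, 174.830 + 1.709] = [173.414, 176.539]. RSS = √0.490503 = 0.700.

nominal=174.830 wc=[173.414,176.539] rss=0.700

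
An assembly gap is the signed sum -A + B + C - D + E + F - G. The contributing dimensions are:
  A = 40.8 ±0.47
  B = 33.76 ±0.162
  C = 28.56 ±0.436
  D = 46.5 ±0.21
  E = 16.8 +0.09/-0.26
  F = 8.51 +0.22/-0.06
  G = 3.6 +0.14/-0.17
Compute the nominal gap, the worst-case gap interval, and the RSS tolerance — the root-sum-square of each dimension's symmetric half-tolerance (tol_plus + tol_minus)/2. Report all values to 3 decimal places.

Stack each dimension's contribution:
  -A: nom -40.800 → Σnom=-40.800; wc +0.470/-0.470 → slack +0.470/-0.470; half-tol=0.470, Σhalf²=0.220900
  +B: nom +33.760 → Σnom=-7.040; wc +0.162/-0.162 → slack +0.632/-0.632; half-tol=0.162, Σhalf²=0.247144
  +C: nom +28.560 → Σnom=21.520; wc +0.436/-0.436 → slack +1.068/-1.068; half-tol=0.436, Σhalf²=0.437240
  -D: nom -46.500 → Σnom=-24.980; wc +0.210/-0.210 → slack +1.278/-1.278; half-tol=0.210, Σhalf²=0.481340
  +E: nom +16.800 → Σnom=-8.180; wc +0.090/-0.260 → slack +1.368/-1.538; half-tol=0.175, Σhalf²=0.511965
  +F: nom +8.510 → Σnom=0.330; wc +0.220/-0.060 → slack +1.588/-1.598; half-tol=0.140, Σhalf²=0.531565
  -G: nom -3.600 → Σnom=-3.270; wc +0.170/-0.140 → slack +1.758/-1.738; half-tol=0.155, Σhalf²=0.555590
Nominal = -3.270. Worst-case = [-3.270 - 1.738, -3.270 + 1.758] = [-5.008, -1.512]. RSS = √0.555590 = 0.745.

nominal=-3.270 wc=[-5.008,-1.512] rss=0.745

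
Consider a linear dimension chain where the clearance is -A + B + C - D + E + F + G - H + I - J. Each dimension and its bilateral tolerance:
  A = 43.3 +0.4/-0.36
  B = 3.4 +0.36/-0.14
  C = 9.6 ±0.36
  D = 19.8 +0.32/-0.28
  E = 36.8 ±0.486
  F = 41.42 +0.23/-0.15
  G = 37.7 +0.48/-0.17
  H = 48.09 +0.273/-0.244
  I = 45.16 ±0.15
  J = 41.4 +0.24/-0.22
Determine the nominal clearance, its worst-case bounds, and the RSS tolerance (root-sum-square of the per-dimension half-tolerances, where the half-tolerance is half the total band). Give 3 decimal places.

nominal=21.490 wc=[18.801,24.660] rss=0.973

Stack each dimension's contribution:
  -A: nom -43.300 → Σnom=-43.300; wc +0.360/-0.400 → slack +0.360/-0.400; half-tol=0.380, Σhalf²=0.144400
  +B: nom +3.400 → Σnom=-39.900; wc +0.360/-0.140 → slack +0.720/-0.540; half-tol=0.250, Σhalf²=0.206900
  +C: nom +9.600 → Σnom=-30.300; wc +0.360/-0.360 → slack +1.080/-0.900; half-tol=0.360, Σhalf²=0.336500
  -D: nom -19.800 → Σnom=-50.100; wc +0.280/-0.320 → slack +1.360/-1.220; half-tol=0.300, Σhalf²=0.426500
  +E: nom +36.800 → Σnom=-13.300; wc +0.486/-0.486 → slack +1.846/-1.706; half-tol=0.486, Σhalf²=0.662696
  +F: nom +41.420 → Σnom=28.120; wc +0.230/-0.150 → slack +2.076/-1.856; half-tol=0.190, Σhalf²=0.698796
  +G: nom +37.700 → Σnom=65.820; wc +0.480/-0.170 → slack +2.556/-2.026; half-tol=0.325, Σhalf²=0.804421
  -H: nom -48.090 → Σnom=17.730; wc +0.244/-0.273 → slack +2.800/-2.299; half-tol=0.259, Σhalf²=0.871243
  +I: nom +45.160 → Σnom=62.890; wc +0.150/-0.150 → slack +2.950/-2.449; half-tol=0.150, Σhalf²=0.893743
  -J: nom -41.400 → Σnom=21.490; wc +0.220/-0.240 → slack +3.170/-2.689; half-tol=0.230, Σhalf²=0.946643
Nominal = 21.490. Worst-case = [21.490 - 2.689, 21.490 + 3.170] = [18.801, 24.660]. RSS = √0.946643 = 0.973.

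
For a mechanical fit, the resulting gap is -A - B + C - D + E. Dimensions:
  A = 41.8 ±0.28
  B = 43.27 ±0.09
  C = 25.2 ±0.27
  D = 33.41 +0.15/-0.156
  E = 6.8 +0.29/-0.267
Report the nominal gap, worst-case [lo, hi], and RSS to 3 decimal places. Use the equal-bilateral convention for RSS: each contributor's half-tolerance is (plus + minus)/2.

nominal=-86.480 wc=[-87.537,-85.394] rss=0.510

Stack each dimension's contribution:
  -A: nom -41.800 → Σnom=-41.800; wc +0.280/-0.280 → slack +0.280/-0.280; half-tol=0.280, Σhalf²=0.078400
  -B: nom -43.270 → Σnom=-85.070; wc +0.090/-0.090 → slack +0.370/-0.370; half-tol=0.090, Σhalf²=0.086500
  +C: nom +25.200 → Σnom=-59.870; wc +0.270/-0.270 → slack +0.640/-0.640; half-tol=0.270, Σhalf²=0.159400
  -D: nom -33.410 → Σnom=-93.280; wc +0.156/-0.150 → slack +0.796/-0.790; half-tol=0.153, Σhalf²=0.182809
  +E: nom +6.800 → Σnom=-86.480; wc +0.290/-0.267 → slack +1.086/-1.057; half-tol=0.278, Σhalf²=0.260371
Nominal = -86.480. Worst-case = [-86.480 - 1.057, -86.480 + 1.086] = [-87.537, -85.394]. RSS = √0.260371 = 0.510.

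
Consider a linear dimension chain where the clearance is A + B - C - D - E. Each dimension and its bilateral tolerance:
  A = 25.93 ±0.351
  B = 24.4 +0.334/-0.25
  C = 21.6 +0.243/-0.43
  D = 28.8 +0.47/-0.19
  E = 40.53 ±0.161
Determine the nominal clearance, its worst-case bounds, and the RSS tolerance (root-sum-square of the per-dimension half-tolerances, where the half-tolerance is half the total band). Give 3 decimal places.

Stack each dimension's contribution:
  +A: nom +25.930 → Σnom=25.930; wc +0.351/-0.351 → slack +0.351/-0.351; half-tol=0.351, Σhalf²=0.123201
  +B: nom +24.400 → Σnom=50.330; wc +0.334/-0.250 → slack +0.685/-0.601; half-tol=0.292, Σhalf²=0.208465
  -C: nom -21.600 → Σnom=28.730; wc +0.430/-0.243 → slack +1.115/-0.844; half-tol=0.337, Σhalf²=0.321697
  -D: nom -28.800 → Σnom=-0.070; wc +0.190/-0.470 → slack +1.305/-1.314; half-tol=0.330, Σhalf²=0.430597
  -E: nom -40.530 → Σnom=-40.600; wc +0.161/-0.161 → slack +1.466/-1.475; half-tol=0.161, Σhalf²=0.456518
Nominal = -40.600. Worst-case = [-40.600 - 1.475, -40.600 + 1.466] = [-42.075, -39.134]. RSS = √0.456518 = 0.676.

nominal=-40.600 wc=[-42.075,-39.134] rss=0.676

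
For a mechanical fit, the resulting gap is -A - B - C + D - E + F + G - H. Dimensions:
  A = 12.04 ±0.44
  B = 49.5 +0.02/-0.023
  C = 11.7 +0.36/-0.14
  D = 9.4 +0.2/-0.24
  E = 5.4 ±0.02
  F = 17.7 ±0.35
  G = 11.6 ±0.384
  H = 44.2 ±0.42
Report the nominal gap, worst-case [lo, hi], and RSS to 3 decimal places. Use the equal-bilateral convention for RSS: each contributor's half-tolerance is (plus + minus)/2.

Stack each dimension's contribution:
  -A: nom -12.040 → Σnom=-12.040; wc +0.440/-0.440 → slack +0.440/-0.440; half-tol=0.440, Σhalf²=0.193600
  -B: nom -49.500 → Σnom=-61.540; wc +0.023/-0.020 → slack +0.463/-0.460; half-tol=0.021, Σhalf²=0.194062
  -C: nom -11.700 → Σnom=-73.240; wc +0.140/-0.360 → slack +0.603/-0.820; half-tol=0.250, Σhalf²=0.256562
  +D: nom +9.400 → Σnom=-63.840; wc +0.200/-0.240 → slack +0.803/-1.060; half-tol=0.220, Σhalf²=0.304962
  -E: nom -5.400 → Σnom=-69.240; wc +0.020/-0.020 → slack +0.823/-1.080; half-tol=0.020, Σhalf²=0.305362
  +F: nom +17.700 → Σnom=-51.540; wc +0.350/-0.350 → slack +1.173/-1.430; half-tol=0.350, Σhalf²=0.427862
  +G: nom +11.600 → Σnom=-39.940; wc +0.384/-0.384 → slack +1.557/-1.814; half-tol=0.384, Σhalf²=0.575318
  -H: nom -44.200 → Σnom=-84.140; wc +0.420/-0.420 → slack +1.977/-2.234; half-tol=0.420, Σhalf²=0.751718
Nominal = -84.140. Worst-case = [-84.140 - 2.234, -84.140 + 1.977] = [-86.374, -82.163]. RSS = √0.751718 = 0.867.

nominal=-84.140 wc=[-86.374,-82.163] rss=0.867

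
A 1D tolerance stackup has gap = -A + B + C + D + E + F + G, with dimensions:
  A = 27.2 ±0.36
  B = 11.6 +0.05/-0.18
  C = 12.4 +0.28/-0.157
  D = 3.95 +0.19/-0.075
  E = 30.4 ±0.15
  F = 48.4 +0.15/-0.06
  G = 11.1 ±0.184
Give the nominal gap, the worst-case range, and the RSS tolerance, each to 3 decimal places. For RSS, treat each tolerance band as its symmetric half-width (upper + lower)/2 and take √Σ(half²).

Stack each dimension's contribution:
  -A: nom -27.200 → Σnom=-27.200; wc +0.360/-0.360 → slack +0.360/-0.360; half-tol=0.360, Σhalf²=0.129600
  +B: nom +11.600 → Σnom=-15.600; wc +0.050/-0.180 → slack +0.410/-0.540; half-tol=0.115, Σhalf²=0.142825
  +C: nom +12.400 → Σnom=-3.200; wc +0.280/-0.157 → slack +0.690/-0.697; half-tol=0.219, Σhalf²=0.190567
  +D: nom +3.950 → Σnom=0.750; wc +0.190/-0.075 → slack +0.880/-0.772; half-tol=0.133, Σhalf²=0.208123
  +E: nom +30.400 → Σnom=31.150; wc +0.150/-0.150 → slack +1.030/-0.922; half-tol=0.150, Σhalf²=0.230623
  +F: nom +48.400 → Σnom=79.550; wc +0.150/-0.060 → slack +1.180/-0.982; half-tol=0.105, Σhalf²=0.241648
  +G: nom +11.100 → Σnom=90.650; wc +0.184/-0.184 → slack +1.364/-1.166; half-tol=0.184, Σhalf²=0.275504
Nominal = 90.650. Worst-case = [90.650 - 1.166, 90.650 + 1.364] = [89.484, 92.014]. RSS = √0.275504 = 0.525.

nominal=90.650 wc=[89.484,92.014] rss=0.525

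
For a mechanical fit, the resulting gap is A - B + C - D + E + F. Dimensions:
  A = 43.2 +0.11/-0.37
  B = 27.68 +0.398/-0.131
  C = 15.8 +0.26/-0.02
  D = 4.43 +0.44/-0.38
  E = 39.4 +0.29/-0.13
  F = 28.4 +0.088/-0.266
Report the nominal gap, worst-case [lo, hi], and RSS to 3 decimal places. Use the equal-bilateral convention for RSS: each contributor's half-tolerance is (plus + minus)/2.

Stack each dimension's contribution:
  +A: nom +43.200 → Σnom=43.200; wc +0.110/-0.370 → slack +0.110/-0.370; half-tol=0.240, Σhalf²=0.057600
  -B: nom -27.680 → Σnom=15.520; wc +0.131/-0.398 → slack +0.241/-0.768; half-tol=0.265, Σhalf²=0.127560
  +C: nom +15.800 → Σnom=31.320; wc +0.260/-0.020 → slack +0.501/-0.788; half-tol=0.140, Σhalf²=0.147160
  -D: nom -4.430 → Σnom=26.890; wc +0.380/-0.440 → slack +0.881/-1.228; half-tol=0.410, Σhalf²=0.315260
  +E: nom +39.400 → Σnom=66.290; wc +0.290/-0.130 → slack +1.171/-1.358; half-tol=0.210, Σhalf²=0.359360
  +F: nom +28.400 → Σnom=94.690; wc +0.088/-0.266 → slack +1.259/-1.624; half-tol=0.177, Σhalf²=0.390689
Nominal = 94.690. Worst-case = [94.690 - 1.624, 94.690 + 1.259] = [93.066, 95.949]. RSS = √0.390689 = 0.625.

nominal=94.690 wc=[93.066,95.949] rss=0.625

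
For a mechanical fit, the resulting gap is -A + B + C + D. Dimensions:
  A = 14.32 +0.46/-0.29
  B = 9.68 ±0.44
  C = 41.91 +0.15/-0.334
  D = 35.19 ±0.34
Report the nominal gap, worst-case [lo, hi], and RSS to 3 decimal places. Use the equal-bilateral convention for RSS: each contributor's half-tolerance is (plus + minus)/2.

nominal=72.460 wc=[70.886,73.680] rss=0.713

Stack each dimension's contribution:
  -A: nom -14.320 → Σnom=-14.320; wc +0.290/-0.460 → slack +0.290/-0.460; half-tol=0.375, Σhalf²=0.140625
  +B: nom +9.680 → Σnom=-4.640; wc +0.440/-0.440 → slack +0.730/-0.900; half-tol=0.440, Σhalf²=0.334225
  +C: nom +41.910 → Σnom=37.270; wc +0.150/-0.334 → slack +0.880/-1.234; half-tol=0.242, Σhalf²=0.392789
  +D: nom +35.190 → Σnom=72.460; wc +0.340/-0.340 → slack +1.220/-1.574; half-tol=0.340, Σhalf²=0.508389
Nominal = 72.460. Worst-case = [72.460 - 1.574, 72.460 + 1.220] = [70.886, 73.680]. RSS = √0.508389 = 0.713.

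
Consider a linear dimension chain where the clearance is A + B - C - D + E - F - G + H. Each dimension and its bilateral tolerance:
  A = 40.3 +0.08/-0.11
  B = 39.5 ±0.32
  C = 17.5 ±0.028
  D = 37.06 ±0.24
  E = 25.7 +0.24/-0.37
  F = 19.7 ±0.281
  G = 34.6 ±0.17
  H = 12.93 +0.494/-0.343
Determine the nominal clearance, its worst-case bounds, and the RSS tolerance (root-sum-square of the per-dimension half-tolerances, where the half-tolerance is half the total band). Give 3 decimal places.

nominal=9.570 wc=[7.708,11.423] rss=0.739

Stack each dimension's contribution:
  +A: nom +40.300 → Σnom=40.300; wc +0.080/-0.110 → slack +0.080/-0.110; half-tol=0.095, Σhalf²=0.009025
  +B: nom +39.500 → Σnom=79.800; wc +0.320/-0.320 → slack +0.400/-0.430; half-tol=0.320, Σhalf²=0.111425
  -C: nom -17.500 → Σnom=62.300; wc +0.028/-0.028 → slack +0.428/-0.458; half-tol=0.028, Σhalf²=0.112209
  -D: nom -37.060 → Σnom=25.240; wc +0.240/-0.240 → slack +0.668/-0.698; half-tol=0.240, Σhalf²=0.169809
  +E: nom +25.700 → Σnom=50.940; wc +0.240/-0.370 → slack +0.908/-1.068; half-tol=0.305, Σhalf²=0.262834
  -F: nom -19.700 → Σnom=31.240; wc +0.281/-0.281 → slack +1.189/-1.349; half-tol=0.281, Σhalf²=0.341795
  -G: nom -34.600 → Σnom=-3.360; wc +0.170/-0.170 → slack +1.359/-1.519; half-tol=0.170, Σhalf²=0.370695
  +H: nom +12.930 → Σnom=9.570; wc +0.494/-0.343 → slack +1.853/-1.862; half-tol=0.418, Σhalf²=0.545837
Nominal = 9.570. Worst-case = [9.570 - 1.862, 9.570 + 1.853] = [7.708, 11.423]. RSS = √0.545837 = 0.739.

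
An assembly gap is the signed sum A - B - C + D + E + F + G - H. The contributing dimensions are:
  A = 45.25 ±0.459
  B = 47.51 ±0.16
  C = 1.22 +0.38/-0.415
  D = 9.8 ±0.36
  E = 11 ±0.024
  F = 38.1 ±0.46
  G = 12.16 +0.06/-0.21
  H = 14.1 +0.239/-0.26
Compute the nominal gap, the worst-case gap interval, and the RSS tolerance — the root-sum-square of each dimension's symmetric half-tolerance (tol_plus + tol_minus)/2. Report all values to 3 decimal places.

nominal=53.480 wc=[51.188,55.678] rss=0.904

Stack each dimension's contribution:
  +A: nom +45.250 → Σnom=45.250; wc +0.459/-0.459 → slack +0.459/-0.459; half-tol=0.459, Σhalf²=0.210681
  -B: nom -47.510 → Σnom=-2.260; wc +0.160/-0.160 → slack +0.619/-0.619; half-tol=0.160, Σhalf²=0.236281
  -C: nom -1.220 → Σnom=-3.480; wc +0.415/-0.380 → slack +1.034/-0.999; half-tol=0.397, Σhalf²=0.394287
  +D: nom +9.800 → Σnom=6.320; wc +0.360/-0.360 → slack +1.394/-1.359; half-tol=0.360, Σhalf²=0.523887
  +E: nom +11.000 → Σnom=17.320; wc +0.024/-0.024 → slack +1.418/-1.383; half-tol=0.024, Σhalf²=0.524463
  +F: nom +38.100 → Σnom=55.420; wc +0.460/-0.460 → slack +1.878/-1.843; half-tol=0.460, Σhalf²=0.736063
  +G: nom +12.160 → Σnom=67.580; wc +0.060/-0.210 → slack +1.938/-2.053; half-tol=0.135, Σhalf²=0.754288
  -H: nom -14.100 → Σnom=53.480; wc +0.260/-0.239 → slack +2.198/-2.292; half-tol=0.249, Σhalf²=0.816539
Nominal = 53.480. Worst-case = [53.480 - 2.292, 53.480 + 2.198] = [51.188, 55.678]. RSS = √0.816539 = 0.904.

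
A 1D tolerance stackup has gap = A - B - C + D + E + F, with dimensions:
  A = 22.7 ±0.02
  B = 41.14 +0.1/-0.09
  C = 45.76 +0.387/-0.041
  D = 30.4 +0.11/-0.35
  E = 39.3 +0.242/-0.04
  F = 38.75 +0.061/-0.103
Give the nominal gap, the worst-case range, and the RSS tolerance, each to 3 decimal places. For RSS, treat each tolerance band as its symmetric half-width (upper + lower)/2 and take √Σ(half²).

nominal=44.250 wc=[43.250,44.814] rss=0.367

Stack each dimension's contribution:
  +A: nom +22.700 → Σnom=22.700; wc +0.020/-0.020 → slack +0.020/-0.020; half-tol=0.020, Σhalf²=0.000400
  -B: nom -41.140 → Σnom=-18.440; wc +0.090/-0.100 → slack +0.110/-0.120; half-tol=0.095, Σhalf²=0.009425
  -C: nom -45.760 → Σnom=-64.200; wc +0.041/-0.387 → slack +0.151/-0.507; half-tol=0.214, Σhalf²=0.055221
  +D: nom +30.400 → Σnom=-33.800; wc +0.110/-0.350 → slack +0.261/-0.857; half-tol=0.230, Σhalf²=0.108121
  +E: nom +39.300 → Σnom=5.500; wc +0.242/-0.040 → slack +0.503/-0.897; half-tol=0.141, Σhalf²=0.128002
  +F: nom +38.750 → Σnom=44.250; wc +0.061/-0.103 → slack +0.564/-1.000; half-tol=0.082, Σhalf²=0.134726
Nominal = 44.250. Worst-case = [44.250 - 1.000, 44.250 + 0.564] = [43.250, 44.814]. RSS = √0.134726 = 0.367.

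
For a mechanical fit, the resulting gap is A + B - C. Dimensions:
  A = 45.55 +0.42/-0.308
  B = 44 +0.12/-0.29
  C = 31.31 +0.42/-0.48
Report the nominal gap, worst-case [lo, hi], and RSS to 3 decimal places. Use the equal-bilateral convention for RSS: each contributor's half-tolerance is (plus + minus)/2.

nominal=58.240 wc=[57.222,59.260] rss=0.614

Stack each dimension's contribution:
  +A: nom +45.550 → Σnom=45.550; wc +0.420/-0.308 → slack +0.420/-0.308; half-tol=0.364, Σhalf²=0.132496
  +B: nom +44.000 → Σnom=89.550; wc +0.120/-0.290 → slack +0.540/-0.598; half-tol=0.205, Σhalf²=0.174521
  -C: nom -31.310 → Σnom=58.240; wc +0.480/-0.420 → slack +1.020/-1.018; half-tol=0.450, Σhalf²=0.377021
Nominal = 58.240. Worst-case = [58.240 - 1.018, 58.240 + 1.020] = [57.222, 59.260]. RSS = √0.377021 = 0.614.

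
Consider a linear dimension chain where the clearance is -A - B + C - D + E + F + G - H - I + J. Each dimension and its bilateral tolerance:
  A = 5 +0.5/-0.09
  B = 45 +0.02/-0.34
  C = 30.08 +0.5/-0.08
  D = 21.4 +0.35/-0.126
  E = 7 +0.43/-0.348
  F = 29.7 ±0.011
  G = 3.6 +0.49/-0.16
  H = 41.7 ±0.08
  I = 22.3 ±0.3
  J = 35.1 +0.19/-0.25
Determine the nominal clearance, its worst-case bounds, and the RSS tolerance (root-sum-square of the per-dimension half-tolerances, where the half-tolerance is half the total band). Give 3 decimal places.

Stack each dimension's contribution:
  -A: nom -5.000 → Σnom=-5.000; wc +0.090/-0.500 → slack +0.090/-0.500; half-tol=0.295, Σhalf²=0.087025
  -B: nom -45.000 → Σnom=-50.000; wc +0.340/-0.020 → slack +0.430/-0.520; half-tol=0.180, Σhalf²=0.119425
  +C: nom +30.080 → Σnom=-19.920; wc +0.500/-0.080 → slack +0.930/-0.600; half-tol=0.290, Σhalf²=0.203525
  -D: nom -21.400 → Σnom=-41.320; wc +0.126/-0.350 → slack +1.056/-0.950; half-tol=0.238, Σhalf²=0.260169
  +E: nom +7.000 → Σnom=-34.320; wc +0.430/-0.348 → slack +1.486/-1.298; half-tol=0.389, Σhalf²=0.411490
  +F: nom +29.700 → Σnom=-4.620; wc +0.011/-0.011 → slack +1.497/-1.309; half-tol=0.011, Σhalf²=0.411611
  +G: nom +3.600 → Σnom=-1.020; wc +0.490/-0.160 → slack +1.987/-1.469; half-tol=0.325, Σhalf²=0.517236
  -H: nom -41.700 → Σnom=-42.720; wc +0.080/-0.080 → slack +2.067/-1.549; half-tol=0.080, Σhalf²=0.523636
  -I: nom -22.300 → Σnom=-65.020; wc +0.300/-0.300 → slack +2.367/-1.849; half-tol=0.300, Σhalf²=0.613636
  +J: nom +35.100 → Σnom=-29.920; wc +0.190/-0.250 → slack +2.557/-2.099; half-tol=0.220, Σhalf²=0.662036
Nominal = -29.920. Worst-case = [-29.920 - 2.099, -29.920 + 2.557] = [-32.019, -27.363]. RSS = √0.662036 = 0.814.

nominal=-29.920 wc=[-32.019,-27.363] rss=0.814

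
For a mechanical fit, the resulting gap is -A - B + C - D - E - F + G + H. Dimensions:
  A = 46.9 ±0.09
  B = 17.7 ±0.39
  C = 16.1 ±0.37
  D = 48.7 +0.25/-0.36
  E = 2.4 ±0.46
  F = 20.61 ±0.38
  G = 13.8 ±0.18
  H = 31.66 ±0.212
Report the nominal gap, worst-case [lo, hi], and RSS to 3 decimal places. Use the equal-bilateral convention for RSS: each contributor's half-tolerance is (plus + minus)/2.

Stack each dimension's contribution:
  -A: nom -46.900 → Σnom=-46.900; wc +0.090/-0.090 → slack +0.090/-0.090; half-tol=0.090, Σhalf²=0.008100
  -B: nom -17.700 → Σnom=-64.600; wc +0.390/-0.390 → slack +0.480/-0.480; half-tol=0.390, Σhalf²=0.160200
  +C: nom +16.100 → Σnom=-48.500; wc +0.370/-0.370 → slack +0.850/-0.850; half-tol=0.370, Σhalf²=0.297100
  -D: nom -48.700 → Σnom=-97.200; wc +0.360/-0.250 → slack +1.210/-1.100; half-tol=0.305, Σhalf²=0.390125
  -E: nom -2.400 → Σnom=-99.600; wc +0.460/-0.460 → slack +1.670/-1.560; half-tol=0.460, Σhalf²=0.601725
  -F: nom -20.610 → Σnom=-120.210; wc +0.380/-0.380 → slack +2.050/-1.940; half-tol=0.380, Σhalf²=0.746125
  +G: nom +13.800 → Σnom=-106.410; wc +0.180/-0.180 → slack +2.230/-2.120; half-tol=0.180, Σhalf²=0.778525
  +H: nom +31.660 → Σnom=-74.750; wc +0.212/-0.212 → slack +2.442/-2.332; half-tol=0.212, Σhalf²=0.823469
Nominal = -74.750. Worst-case = [-74.750 - 2.332, -74.750 + 2.442] = [-77.082, -72.308]. RSS = √0.823469 = 0.907.

nominal=-74.750 wc=[-77.082,-72.308] rss=0.907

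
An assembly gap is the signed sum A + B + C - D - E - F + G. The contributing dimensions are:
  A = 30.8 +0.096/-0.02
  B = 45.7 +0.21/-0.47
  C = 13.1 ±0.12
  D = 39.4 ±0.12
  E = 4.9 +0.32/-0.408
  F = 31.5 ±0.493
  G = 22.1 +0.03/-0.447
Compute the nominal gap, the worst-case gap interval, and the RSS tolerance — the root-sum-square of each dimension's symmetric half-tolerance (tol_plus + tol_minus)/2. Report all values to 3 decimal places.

Stack each dimension's contribution:
  +A: nom +30.800 → Σnom=30.800; wc +0.096/-0.020 → slack +0.096/-0.020; half-tol=0.058, Σhalf²=0.003364
  +B: nom +45.700 → Σnom=76.500; wc +0.210/-0.470 → slack +0.306/-0.490; half-tol=0.340, Σhalf²=0.118964
  +C: nom +13.100 → Σnom=89.600; wc +0.120/-0.120 → slack +0.426/-0.610; half-tol=0.120, Σhalf²=0.133364
  -D: nom -39.400 → Σnom=50.200; wc +0.120/-0.120 → slack +0.546/-0.730; half-tol=0.120, Σhalf²=0.147764
  -E: nom -4.900 → Σnom=45.300; wc +0.408/-0.320 → slack +0.954/-1.050; half-tol=0.364, Σhalf²=0.280260
  -F: nom -31.500 → Σnom=13.800; wc +0.493/-0.493 → slack +1.447/-1.543; half-tol=0.493, Σhalf²=0.523309
  +G: nom +22.100 → Σnom=35.900; wc +0.030/-0.447 → slack +1.477/-1.990; half-tol=0.238, Σhalf²=0.580191
Nominal = 35.900. Worst-case = [35.900 - 1.990, 35.900 + 1.477] = [33.910, 37.377]. RSS = √0.580191 = 0.762.

nominal=35.900 wc=[33.910,37.377] rss=0.762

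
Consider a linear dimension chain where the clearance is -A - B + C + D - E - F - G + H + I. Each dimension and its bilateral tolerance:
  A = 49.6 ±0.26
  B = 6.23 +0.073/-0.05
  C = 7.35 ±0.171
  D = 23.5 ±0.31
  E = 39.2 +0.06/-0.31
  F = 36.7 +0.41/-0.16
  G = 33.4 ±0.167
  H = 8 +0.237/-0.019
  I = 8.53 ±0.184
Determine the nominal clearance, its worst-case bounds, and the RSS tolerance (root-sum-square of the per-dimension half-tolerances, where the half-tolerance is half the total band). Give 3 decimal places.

nominal=-117.750 wc=[-119.404,-115.901] rss=0.625

Stack each dimension's contribution:
  -A: nom -49.600 → Σnom=-49.600; wc +0.260/-0.260 → slack +0.260/-0.260; half-tol=0.260, Σhalf²=0.067600
  -B: nom -6.230 → Σnom=-55.830; wc +0.050/-0.073 → slack +0.310/-0.333; half-tol=0.061, Σhalf²=0.071382
  +C: nom +7.350 → Σnom=-48.480; wc +0.171/-0.171 → slack +0.481/-0.504; half-tol=0.171, Σhalf²=0.100623
  +D: nom +23.500 → Σnom=-24.980; wc +0.310/-0.310 → slack +0.791/-0.814; half-tol=0.310, Σhalf²=0.196723
  -E: nom -39.200 → Σnom=-64.180; wc +0.310/-0.060 → slack +1.101/-0.874; half-tol=0.185, Σhalf²=0.230948
  -F: nom -36.700 → Σnom=-100.880; wc +0.160/-0.410 → slack +1.261/-1.284; half-tol=0.285, Σhalf²=0.312173
  -G: nom -33.400 → Σnom=-134.280; wc +0.167/-0.167 → slack +1.428/-1.451; half-tol=0.167, Σhalf²=0.340062
  +H: nom +8.000 → Σnom=-126.280; wc +0.237/-0.019 → slack +1.665/-1.470; half-tol=0.128, Σhalf²=0.356446
  +I: nom +8.530 → Σnom=-117.750; wc +0.184/-0.184 → slack +1.849/-1.654; half-tol=0.184, Σhalf²=0.390302
Nominal = -117.750. Worst-case = [-117.750 - 1.654, -117.750 + 1.849] = [-119.404, -115.901]. RSS = √0.390302 = 0.625.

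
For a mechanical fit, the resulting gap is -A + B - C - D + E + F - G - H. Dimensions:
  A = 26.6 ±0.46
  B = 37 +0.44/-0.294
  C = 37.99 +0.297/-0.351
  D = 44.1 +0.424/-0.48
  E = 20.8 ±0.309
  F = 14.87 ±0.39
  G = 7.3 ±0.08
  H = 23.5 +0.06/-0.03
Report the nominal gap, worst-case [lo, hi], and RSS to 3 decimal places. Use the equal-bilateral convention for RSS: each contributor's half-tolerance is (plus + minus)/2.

nominal=-66.820 wc=[-69.134,-64.280] rss=0.955

Stack each dimension's contribution:
  -A: nom -26.600 → Σnom=-26.600; wc +0.460/-0.460 → slack +0.460/-0.460; half-tol=0.460, Σhalf²=0.211600
  +B: nom +37.000 → Σnom=10.400; wc +0.440/-0.294 → slack +0.900/-0.754; half-tol=0.367, Σhalf²=0.346289
  -C: nom -37.990 → Σnom=-27.590; wc +0.351/-0.297 → slack +1.251/-1.051; half-tol=0.324, Σhalf²=0.451265
  -D: nom -44.100 → Σnom=-71.690; wc +0.480/-0.424 → slack +1.731/-1.475; half-tol=0.452, Σhalf²=0.655569
  +E: nom +20.800 → Σnom=-50.890; wc +0.309/-0.309 → slack +2.040/-1.784; half-tol=0.309, Σhalf²=0.751050
  +F: nom +14.870 → Σnom=-36.020; wc +0.390/-0.390 → slack +2.430/-2.174; half-tol=0.390, Σhalf²=0.903150
  -G: nom -7.300 → Σnom=-43.320; wc +0.080/-0.080 → slack +2.510/-2.254; half-tol=0.080, Σhalf²=0.909550
  -H: nom -23.500 → Σnom=-66.820; wc +0.030/-0.060 → slack +2.540/-2.314; half-tol=0.045, Σhalf²=0.911575
Nominal = -66.820. Worst-case = [-66.820 - 2.314, -66.820 + 2.540] = [-69.134, -64.280]. RSS = √0.911575 = 0.955.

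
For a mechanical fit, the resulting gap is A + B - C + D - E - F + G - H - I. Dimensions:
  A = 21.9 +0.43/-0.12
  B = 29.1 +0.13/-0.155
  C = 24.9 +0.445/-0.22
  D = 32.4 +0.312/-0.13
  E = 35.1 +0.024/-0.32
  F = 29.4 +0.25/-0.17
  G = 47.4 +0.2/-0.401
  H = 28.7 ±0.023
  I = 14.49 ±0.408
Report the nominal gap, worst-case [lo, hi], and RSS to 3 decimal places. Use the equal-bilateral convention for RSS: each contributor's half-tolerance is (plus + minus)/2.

Stack each dimension's contribution:
  +A: nom +21.900 → Σnom=21.900; wc +0.430/-0.120 → slack +0.430/-0.120; half-tol=0.275, Σhalf²=0.075625
  +B: nom +29.100 → Σnom=51.000; wc +0.130/-0.155 → slack +0.560/-0.275; half-tol=0.143, Σhalf²=0.095931
  -C: nom -24.900 → Σnom=26.100; wc +0.220/-0.445 → slack +0.780/-0.720; half-tol=0.333, Σhalf²=0.206488
  +D: nom +32.400 → Σnom=58.500; wc +0.312/-0.130 → slack +1.092/-0.850; half-tol=0.221, Σhalf²=0.255329
  -E: nom -35.100 → Σnom=23.400; wc +0.320/-0.024 → slack +1.412/-0.874; half-tol=0.172, Σhalf²=0.284913
  -F: nom -29.400 → Σnom=-6.000; wc +0.170/-0.250 → slack +1.582/-1.124; half-tol=0.210, Σhalf²=0.329013
  +G: nom +47.400 → Σnom=41.400; wc +0.200/-0.401 → slack +1.782/-1.525; half-tol=0.300, Σhalf²=0.419313
  -H: nom -28.700 → Σnom=12.700; wc +0.023/-0.023 → slack +1.805/-1.548; half-tol=0.023, Σhalf²=0.419842
  -I: nom -14.490 → Σnom=-1.790; wc +0.408/-0.408 → slack +2.213/-1.956; half-tol=0.408, Σhalf²=0.586306
Nominal = -1.790. Worst-case = [-1.790 - 1.956, -1.790 + 2.213] = [-3.746, 0.423]. RSS = √0.586306 = 0.766.

nominal=-1.790 wc=[-3.746,0.423] rss=0.766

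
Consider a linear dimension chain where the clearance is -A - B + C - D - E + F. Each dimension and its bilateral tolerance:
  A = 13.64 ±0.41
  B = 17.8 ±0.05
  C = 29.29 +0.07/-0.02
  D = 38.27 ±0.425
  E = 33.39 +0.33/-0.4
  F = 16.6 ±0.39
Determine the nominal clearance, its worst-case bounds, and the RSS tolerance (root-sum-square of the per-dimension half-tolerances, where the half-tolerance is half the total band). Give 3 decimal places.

nominal=-57.210 wc=[-58.835,-55.465] rss=0.799

Stack each dimension's contribution:
  -A: nom -13.640 → Σnom=-13.640; wc +0.410/-0.410 → slack +0.410/-0.410; half-tol=0.410, Σhalf²=0.168100
  -B: nom -17.800 → Σnom=-31.440; wc +0.050/-0.050 → slack +0.460/-0.460; half-tol=0.050, Σhalf²=0.170600
  +C: nom +29.290 → Σnom=-2.150; wc +0.070/-0.020 → slack +0.530/-0.480; half-tol=0.045, Σhalf²=0.172625
  -D: nom -38.270 → Σnom=-40.420; wc +0.425/-0.425 → slack +0.955/-0.905; half-tol=0.425, Σhalf²=0.353250
  -E: nom -33.390 → Σnom=-73.810; wc +0.400/-0.330 → slack +1.355/-1.235; half-tol=0.365, Σhalf²=0.486475
  +F: nom +16.600 → Σnom=-57.210; wc +0.390/-0.390 → slack +1.745/-1.625; half-tol=0.390, Σhalf²=0.638575
Nominal = -57.210. Worst-case = [-57.210 - 1.625, -57.210 + 1.745] = [-58.835, -55.465]. RSS = √0.638575 = 0.799.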